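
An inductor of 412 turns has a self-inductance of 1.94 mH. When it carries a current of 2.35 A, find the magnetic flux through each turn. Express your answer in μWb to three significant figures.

From L = NΦ_B/I, the flux per turn is Φ_B = LI/N.
Φ_B = (1.940×10^-3 H)(2.35 A)/412 = 1.107×10^-5 Wb.

Φ_B ≈ 11.1 μWb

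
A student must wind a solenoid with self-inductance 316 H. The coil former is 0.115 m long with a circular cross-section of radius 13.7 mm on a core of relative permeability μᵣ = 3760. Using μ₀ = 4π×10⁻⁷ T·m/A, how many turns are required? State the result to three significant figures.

A = πr² = π(1.370×10^-2 m)² = 5.896×10^-4 m².
From L = μ₀μᵣN²A/ℓ, N = √(Lℓ / (μ₀μᵣA)).
N = √[(316)(0.115) / ((4π×10⁻⁷)(3760)×5.896×10^-4)] = √(1.304×10^7) ≈ 3611.6.

N ≈ 3610 turns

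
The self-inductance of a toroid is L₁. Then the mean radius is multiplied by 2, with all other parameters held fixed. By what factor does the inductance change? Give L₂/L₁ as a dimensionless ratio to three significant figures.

For a toroid, L ∝ μᵣN²A/R.
L₂/L₁ = (2)^-1 = 0.500.

L₂/L₁ = 0.500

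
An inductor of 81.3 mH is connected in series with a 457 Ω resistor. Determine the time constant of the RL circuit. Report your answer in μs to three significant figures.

τ ≈ 178 μs

τ = L/R = (8.130×10^-2 H)/(457 Ω) = 1.779×10^-4 s.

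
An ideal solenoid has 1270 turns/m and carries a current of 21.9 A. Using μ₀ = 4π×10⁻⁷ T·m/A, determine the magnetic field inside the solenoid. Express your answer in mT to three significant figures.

Inside a long solenoid, B = μ₀nI.
B = (4π×10⁻⁷)(1.270×10^3 m⁻¹)(21.9 A) = 3.495×10^-2 T.

B ≈ 35.0 mT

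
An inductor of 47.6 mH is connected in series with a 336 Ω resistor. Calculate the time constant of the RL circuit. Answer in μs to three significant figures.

τ = L/R = (4.760×10^-2 H)/(336 Ω) = 1.417×10^-4 s.

τ ≈ 142 μs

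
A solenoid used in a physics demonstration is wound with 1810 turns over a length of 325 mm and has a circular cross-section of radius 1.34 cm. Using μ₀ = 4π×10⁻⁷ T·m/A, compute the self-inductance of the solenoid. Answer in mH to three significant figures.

L ≈ 7.15 mH

A = πr² = π(1.340×10^-2 m)² = 5.641×10^-4 m².
For a long solenoid, L = μ₀N²A/ℓ.
L = (4π×10⁻⁷)(1810)²(5.641×10^-4)/(0.325 m) = 7.146×10^-3 H.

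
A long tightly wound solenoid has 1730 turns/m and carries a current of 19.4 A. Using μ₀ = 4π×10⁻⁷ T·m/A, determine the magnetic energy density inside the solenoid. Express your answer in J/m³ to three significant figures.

u ≈ 708 J/m³

B = μ₀nI = (4π×10⁻⁷)(1.730×10^3)(19.4) = 4.218×10^-2 T.
u = B²/(2μ₀) = (4.218×10^-2)²/(2×4π×10⁻⁷) = 707.7 J/m³.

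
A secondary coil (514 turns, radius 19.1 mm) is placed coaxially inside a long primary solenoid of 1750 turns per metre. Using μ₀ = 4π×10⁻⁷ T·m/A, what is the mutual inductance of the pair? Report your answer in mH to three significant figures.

M ≈ 1.30 mH

The outer solenoid produces a uniform field B₁ = μ₀n₁I₁ across the inner coil,
so the flux linkage is N₂Φ = N₂B₁A₂ = μ₀n₁N₂A₂·I₁, giving M = μ₀n₁N₂A₂.
A₂ = πr² = π(1.910×10^-2 m)² = 1.146×10^-3 m².
M = (4π×10⁻⁷)(1750)(514)(1.146×10^-3) = 1.295×10^-3 H.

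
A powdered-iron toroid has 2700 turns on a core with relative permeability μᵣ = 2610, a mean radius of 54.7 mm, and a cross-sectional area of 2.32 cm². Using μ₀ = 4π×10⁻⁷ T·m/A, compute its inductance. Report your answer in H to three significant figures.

For a thin toroid, L = μ₀μᵣN²A/(2πR).
L = (4π×10⁻⁷)(2610)(2700)²(2.320×10^-4) / (2π×5.470×10^-2 m) = 16.14 H.

L ≈ 16.1 H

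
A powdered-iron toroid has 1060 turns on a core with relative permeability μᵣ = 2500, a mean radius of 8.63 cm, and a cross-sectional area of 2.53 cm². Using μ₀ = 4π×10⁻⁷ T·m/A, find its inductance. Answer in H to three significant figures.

For a thin toroid, L = μ₀μᵣN²A/(2πR).
L = (4π×10⁻⁷)(2500)(1060)²(2.530×10^-4) / (2π×8.630×10^-2 m) = 1.647 H.

L ≈ 1.65 H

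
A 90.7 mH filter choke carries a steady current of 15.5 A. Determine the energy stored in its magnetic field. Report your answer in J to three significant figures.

U ≈ 10.9 J

Stored magnetic energy: U = ½LI².
U = ½(9.070×10^-2 H)(15.5 A)² = 10.9 J.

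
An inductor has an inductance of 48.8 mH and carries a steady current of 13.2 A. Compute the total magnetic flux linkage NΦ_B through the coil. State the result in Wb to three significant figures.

NΦ_B ≈ 0.644 Wb

From L = NΦ_B/I, the flux linkage is NΦ_B = LI.
NΦ_B = (4.880×10^-2 H)(13.2 A) = 0.6442 Wb.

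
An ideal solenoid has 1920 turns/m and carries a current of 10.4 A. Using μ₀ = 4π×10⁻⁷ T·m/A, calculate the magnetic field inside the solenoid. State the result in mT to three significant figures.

B ≈ 25.1 mT

Inside a long solenoid, B = μ₀nI.
B = (4π×10⁻⁷)(1.920×10^3 m⁻¹)(10.4 A) = 2.509×10^-2 T.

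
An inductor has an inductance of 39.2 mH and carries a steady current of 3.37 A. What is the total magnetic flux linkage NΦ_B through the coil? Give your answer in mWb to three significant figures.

NΦ_B ≈ 132 mWb

From L = NΦ_B/I, the flux linkage is NΦ_B = LI.
NΦ_B = (3.920×10^-2 H)(3.37 A) = 0.1321 Wb.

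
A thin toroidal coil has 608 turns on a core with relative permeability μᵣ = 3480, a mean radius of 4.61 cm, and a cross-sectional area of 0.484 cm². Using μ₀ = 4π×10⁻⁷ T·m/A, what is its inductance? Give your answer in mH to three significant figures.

L ≈ 270 mH

For a thin toroid, L = μ₀μᵣN²A/(2πR).
L = (4π×10⁻⁷)(3480)(608)²(4.840×10^-5) / (2π×4.610×10^-2 m) = 0.2701 H.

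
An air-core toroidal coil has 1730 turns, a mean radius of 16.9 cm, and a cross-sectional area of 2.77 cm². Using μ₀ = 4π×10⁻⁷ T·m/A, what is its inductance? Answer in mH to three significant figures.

L ≈ 0.981 mH

For a thin toroid, L = μ₀N²A/(2πR).
L = (4π×10⁻⁷)(1730)²(2.770×10^-4) / (2π×0.169 m) = 9.811×10^-4 H.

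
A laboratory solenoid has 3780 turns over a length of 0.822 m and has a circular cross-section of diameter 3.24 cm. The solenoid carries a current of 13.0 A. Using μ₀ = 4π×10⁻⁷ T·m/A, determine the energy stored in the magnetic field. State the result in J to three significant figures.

A = π(d/2)² = π(1.620×10^-2 m)² = 8.2448×10^-4 m².
L = μ₀N²A/ℓ = (4π×10⁻⁷)(3780)²(8.2448×10^-4)/(0.822) = 1.801×10^-2 H.
U = ½LI² = ½(1.801×10^-2)(13.0)² = 1.522 J.

U ≈ 1.52 J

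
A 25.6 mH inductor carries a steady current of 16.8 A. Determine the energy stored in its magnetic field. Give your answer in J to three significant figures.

Stored magnetic energy: U = ½LI².
U = ½(2.560×10^-2 H)(16.8 A)² = 3.613 J.

U ≈ 3.61 J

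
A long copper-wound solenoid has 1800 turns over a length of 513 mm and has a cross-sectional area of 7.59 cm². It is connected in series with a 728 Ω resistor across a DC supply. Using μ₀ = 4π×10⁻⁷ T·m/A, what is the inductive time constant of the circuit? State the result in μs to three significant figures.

A = 7.59 cm² = 7.590×10^-4 m².
L = μ₀N²A/ℓ = (4π×10⁻⁷)(1800)²(7.590×10^-4)/(0.513) = 6.024×10^-3 H.
τ = L/R = (6.024×10^-3)/(728) = 8.2746×10^-6 s.

τ ≈ 8.27 μs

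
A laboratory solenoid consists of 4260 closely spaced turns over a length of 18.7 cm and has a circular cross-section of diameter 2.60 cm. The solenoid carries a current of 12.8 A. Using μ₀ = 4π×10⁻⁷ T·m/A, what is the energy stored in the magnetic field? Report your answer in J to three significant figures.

A = π(d/2)² = π(1.300×10^-2 m)² = 5.309×10^-4 m².
L = μ₀N²A/ℓ = (4π×10⁻⁷)(4260)²(5.309×10^-4)/(0.187) = 6.4748×10^-2 H.
U = ½LI² = ½(6.4748×10^-2)(12.8)² = 5.304 J.

U ≈ 5.30 J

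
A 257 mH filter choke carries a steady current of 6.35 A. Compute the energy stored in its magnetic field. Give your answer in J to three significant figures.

U ≈ 5.18 J

Stored magnetic energy: U = ½LI².
U = ½(0.257 H)(6.35 A)² = 5.181 J.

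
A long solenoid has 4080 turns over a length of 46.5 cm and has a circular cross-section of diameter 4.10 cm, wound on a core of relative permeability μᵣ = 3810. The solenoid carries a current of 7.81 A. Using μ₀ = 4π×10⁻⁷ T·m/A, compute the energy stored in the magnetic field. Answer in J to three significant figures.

U ≈ 6900 J

A = π(d/2)² = π(2.050×10^-2 m)² = 1.320×10^-3 m².
L = μ₀μᵣN²A/ℓ = (4π×10⁻⁷)(3810)(4080)²(1.320×10^-3)/(0.465) = 226.3 H.
U = ½LI² = ½(226.3)(7.81)² = 6.901×10^3 J.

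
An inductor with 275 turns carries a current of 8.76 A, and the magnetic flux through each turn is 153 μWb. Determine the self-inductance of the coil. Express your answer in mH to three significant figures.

Self-inductance is defined by L = NΦ_B/I (flux linkage over current).
L = (275)(1.530×10^-4 Wb)/(8.76 A) = 4.803×10^-3 H.

L ≈ 4.80 mH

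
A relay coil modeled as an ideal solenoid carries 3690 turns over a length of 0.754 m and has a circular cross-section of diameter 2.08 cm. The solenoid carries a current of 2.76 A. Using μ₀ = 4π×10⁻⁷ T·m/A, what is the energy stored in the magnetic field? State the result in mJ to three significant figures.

A = π(d/2)² = π(1.040×10^-2 m)² = 3.398×10^-4 m².
L = μ₀N²A/ℓ = (4π×10⁻⁷)(3690)²(3.398×10^-4)/(0.754) = 7.711×10^-3 H.
U = ½LI² = ½(7.711×10^-3)(2.76)² = 2.937×10^-2 J.

U ≈ 29.4 mJ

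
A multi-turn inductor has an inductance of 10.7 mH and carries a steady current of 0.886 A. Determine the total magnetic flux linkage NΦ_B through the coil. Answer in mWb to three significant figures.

NΦ_B ≈ 9.48 mWb

From L = NΦ_B/I, the flux linkage is NΦ_B = LI.
NΦ_B = (1.070×10^-2 H)(0.886 A) = 9.480×10^-3 Wb.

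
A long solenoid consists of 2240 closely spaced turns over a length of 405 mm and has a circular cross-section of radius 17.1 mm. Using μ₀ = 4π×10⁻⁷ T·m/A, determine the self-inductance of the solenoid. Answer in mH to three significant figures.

A = πr² = π(1.710×10^-2 m)² = 9.186×10^-4 m².
For a long solenoid, L = μ₀N²A/ℓ.
L = (4π×10⁻⁷)(2240)²(9.186×10^-4)/(0.405 m) = 1.430×10^-2 H.

L ≈ 14.3 mH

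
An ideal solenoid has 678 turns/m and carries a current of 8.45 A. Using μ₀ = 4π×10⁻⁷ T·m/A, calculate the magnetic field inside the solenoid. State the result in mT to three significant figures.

B ≈ 7.20 mT

Inside a long solenoid, B = μ₀nI.
B = (4π×10⁻⁷)(678 m⁻¹)(8.45 A) = 7.199×10^-3 T.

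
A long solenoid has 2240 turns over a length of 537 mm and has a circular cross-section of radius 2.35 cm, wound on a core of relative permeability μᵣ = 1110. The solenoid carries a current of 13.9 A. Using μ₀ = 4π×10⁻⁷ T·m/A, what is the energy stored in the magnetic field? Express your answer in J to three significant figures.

A = πr² = π(2.350×10^-2 m)² = 1.7349×10^-3 m².
L = μ₀μᵣN²A/ℓ = (4π×10⁻⁷)(1110)(2240)²(1.7349×10^-3)/(0.537) = 22.61 H.
U = ½LI² = ½(22.61)(13.9)² = 2.184×10^3 J.

U ≈ 2180 J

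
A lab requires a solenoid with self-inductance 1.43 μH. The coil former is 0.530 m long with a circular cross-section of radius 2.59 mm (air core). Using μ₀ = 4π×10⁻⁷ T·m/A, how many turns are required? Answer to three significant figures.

N ≈ 169 turns

A = πr² = π(2.590×10^-3 m)² = 2.107×10^-5 m².
From L = μ₀N²A/ℓ, N = √(Lℓ / (μ₀A)).
N = √[(1.430×10^-6)(0.53) / ((4π×10⁻⁷)×2.107×10^-5)] = √(2.862×10^4) ≈ 169.2.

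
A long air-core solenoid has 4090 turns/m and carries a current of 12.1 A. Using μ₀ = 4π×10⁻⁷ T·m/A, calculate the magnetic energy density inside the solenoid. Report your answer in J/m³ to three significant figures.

B = μ₀nI = (4π×10⁻⁷)(4.090×10^3)(12.1) = 6.219×10^-2 T.
u = B²/(2μ₀) = (6.219×10^-2)²/(2×4π×10⁻⁷) = 1.539×10^3 J/m³.

u ≈ 1540 J/m³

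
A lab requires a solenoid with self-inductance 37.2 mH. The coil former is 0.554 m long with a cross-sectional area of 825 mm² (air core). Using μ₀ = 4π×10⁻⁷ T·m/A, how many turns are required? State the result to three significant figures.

A = 825 mm² = 8.250×10^-4 m².
From L = μ₀N²A/ℓ, N = √(Lℓ / (μ₀A)).
N = √[(3.720×10^-2)(0.554) / ((4π×10⁻⁷)×8.250×10^-4)] = √(1.988×10^7) ≈ 4458.6.

N ≈ 4460 turns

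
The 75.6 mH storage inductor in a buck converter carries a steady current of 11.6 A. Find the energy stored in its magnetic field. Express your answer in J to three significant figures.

U ≈ 5.09 J

Stored magnetic energy: U = ½LI².
U = ½(7.560×10^-2 H)(11.6 A)² = 5.086 J.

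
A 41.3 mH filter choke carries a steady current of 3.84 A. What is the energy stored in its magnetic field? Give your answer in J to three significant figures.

U ≈ 0.304 J

Stored magnetic energy: U = ½LI².
U = ½(4.130×10^-2 H)(3.84 A)² = 0.304497 J.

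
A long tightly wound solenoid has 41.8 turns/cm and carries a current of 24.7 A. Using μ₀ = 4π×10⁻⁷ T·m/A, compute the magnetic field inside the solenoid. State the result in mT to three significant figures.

B ≈ 130 mT

Inside a long solenoid, B = μ₀nI.
B = (4π×10⁻⁷)(4.180×10^3 m⁻¹)(24.7 A) = 0.1297 T.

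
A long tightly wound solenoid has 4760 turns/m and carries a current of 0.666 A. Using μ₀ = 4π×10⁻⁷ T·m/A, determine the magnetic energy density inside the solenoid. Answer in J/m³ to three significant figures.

B = μ₀nI = (4π×10⁻⁷)(4.760×10^3)(0.666) = 3.984×10^-3 T.
u = B²/(2μ₀) = (3.984×10^-3)²/(2×4π×10⁻⁷) = 6.3145 J/m³.

u ≈ 6.31 J/m³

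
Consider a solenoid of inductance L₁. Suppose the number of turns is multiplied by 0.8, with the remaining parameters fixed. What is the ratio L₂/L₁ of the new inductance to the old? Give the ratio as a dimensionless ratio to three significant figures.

For a solenoid, L ∝ μᵣN²A/ℓ.
L₂/L₁ = (0.8)^2 = 0.640.

L₂/L₁ = 0.640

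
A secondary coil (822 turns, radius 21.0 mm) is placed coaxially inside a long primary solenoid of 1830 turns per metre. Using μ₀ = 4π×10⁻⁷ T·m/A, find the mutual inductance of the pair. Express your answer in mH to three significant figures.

M ≈ 2.62 mH

The outer solenoid produces a uniform field B₁ = μ₀n₁I₁ across the inner coil,
so the flux linkage is N₂Φ = N₂B₁A₂ = μ₀n₁N₂A₂·I₁, giving M = μ₀n₁N₂A₂.
A₂ = πr² = π(2.100×10^-2 m)² = 1.385×10^-3 m².
M = (4π×10⁻⁷)(1830)(822)(1.385×10^-3) = 2.619×10^-3 H.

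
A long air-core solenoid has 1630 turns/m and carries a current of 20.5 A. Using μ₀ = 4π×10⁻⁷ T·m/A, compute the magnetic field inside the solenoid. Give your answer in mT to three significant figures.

B ≈ 42.0 mT

Inside a long solenoid, B = μ₀nI.
B = (4π×10⁻⁷)(1.630×10^3 m⁻¹)(20.5 A) = 4.199×10^-2 T.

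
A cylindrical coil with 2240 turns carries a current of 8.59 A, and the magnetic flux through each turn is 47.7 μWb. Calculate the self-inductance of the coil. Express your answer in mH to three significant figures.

Self-inductance is defined by L = NΦ_B/I (flux linkage over current).
L = (2240)(4.770×10^-5 Wb)/(8.59 A) = 1.244×10^-2 H.

L ≈ 12.4 mH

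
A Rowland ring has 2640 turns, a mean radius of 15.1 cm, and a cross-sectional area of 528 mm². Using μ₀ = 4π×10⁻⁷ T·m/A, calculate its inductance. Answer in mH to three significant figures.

L ≈ 4.87 mH

For a thin toroid, L = μ₀N²A/(2πR).
L = (4π×10⁻⁷)(2640)²(5.280×10^-4) / (2π×0.151 m) = 4.874×10^-3 H.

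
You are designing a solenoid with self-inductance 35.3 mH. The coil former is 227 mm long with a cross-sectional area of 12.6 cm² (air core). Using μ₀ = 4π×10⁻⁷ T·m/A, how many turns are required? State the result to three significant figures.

N ≈ 2250 turns

A = 12.6 cm² = 1.260×10^-3 m².
From L = μ₀N²A/ℓ, N = √(Lℓ / (μ₀A)).
N = √[(3.530×10^-2)(0.227) / ((4π×10⁻⁷)×1.260×10^-3)] = √(5.061×10^6) ≈ 2249.6.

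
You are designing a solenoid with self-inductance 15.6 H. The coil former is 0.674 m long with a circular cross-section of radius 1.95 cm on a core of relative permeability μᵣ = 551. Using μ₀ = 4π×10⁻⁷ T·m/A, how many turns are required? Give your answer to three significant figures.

N ≈ 3570 turns

A = πr² = π(1.950×10^-2 m)² = 1.1946×10^-3 m².
From L = μ₀μᵣN²A/ℓ, N = √(Lℓ / (μ₀μᵣA)).
N = √[(15.6)(0.674) / ((4π×10⁻⁷)(551)×1.1946×10^-3)] = √(1.271×10^7) ≈ 3565.3.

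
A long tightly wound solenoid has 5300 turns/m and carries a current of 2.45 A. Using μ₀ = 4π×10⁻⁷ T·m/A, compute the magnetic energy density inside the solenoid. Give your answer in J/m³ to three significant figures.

u ≈ 106 J/m³

B = μ₀nI = (4π×10⁻⁷)(5.300×10^3)(2.45) = 1.632×10^-2 T.
u = B²/(2μ₀) = (1.632×10^-2)²/(2×4π×10⁻⁷) = 105.9 J/m³.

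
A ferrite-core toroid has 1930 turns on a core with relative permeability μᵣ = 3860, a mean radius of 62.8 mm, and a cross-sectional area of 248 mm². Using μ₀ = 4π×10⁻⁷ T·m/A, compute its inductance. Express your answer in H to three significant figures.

For a thin toroid, L = μ₀μᵣN²A/(2πR).
L = (4π×10⁻⁷)(3860)(1930)²(2.480×10^-4) / (2π×6.280×10^-2 m) = 11.36 H.

L ≈ 11.4 H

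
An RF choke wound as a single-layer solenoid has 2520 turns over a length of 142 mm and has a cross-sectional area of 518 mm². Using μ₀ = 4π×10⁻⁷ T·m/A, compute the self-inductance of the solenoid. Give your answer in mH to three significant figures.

L ≈ 29.1 mH

A = 518 mm² = 5.180×10^-4 m².
For a long solenoid, L = μ₀N²A/ℓ.
L = (4π×10⁻⁷)(2520)²(5.180×10^-4)/(0.142 m) = 2.911×10^-2 H.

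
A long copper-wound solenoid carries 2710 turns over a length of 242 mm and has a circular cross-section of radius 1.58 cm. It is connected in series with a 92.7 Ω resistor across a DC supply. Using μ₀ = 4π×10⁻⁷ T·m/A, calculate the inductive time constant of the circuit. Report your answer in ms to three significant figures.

τ ≈ 0.323 ms

A = πr² = π(1.580×10^-2 m)² = 7.843×10^-4 m².
L = μ₀N²A/ℓ = (4π×10⁻⁷)(2710)²(7.843×10^-4)/(0.242) = 2.991×10^-2 H.
τ = L/R = (2.991×10^-2)/(92.7) = 3.226×10^-4 s.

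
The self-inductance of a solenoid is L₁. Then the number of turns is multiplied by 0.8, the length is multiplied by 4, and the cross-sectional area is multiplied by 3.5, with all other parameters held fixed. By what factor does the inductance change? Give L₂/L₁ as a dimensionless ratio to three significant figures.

L₂/L₁ = 0.560

For a solenoid, L ∝ μᵣN²A/ℓ.
L₂/L₁ = (0.8)^2 × (4)^-1 × (3.5) = 0.560.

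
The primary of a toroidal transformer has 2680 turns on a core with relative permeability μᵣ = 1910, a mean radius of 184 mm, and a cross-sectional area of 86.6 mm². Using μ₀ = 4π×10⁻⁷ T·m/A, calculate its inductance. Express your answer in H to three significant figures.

For a thin toroid, L = μ₀μᵣN²A/(2πR).
L = (4π×10⁻⁷)(1910)(2680)²(8.660×10^-5) / (2π×0.184 m) = 1.291 H.

L ≈ 1.29 H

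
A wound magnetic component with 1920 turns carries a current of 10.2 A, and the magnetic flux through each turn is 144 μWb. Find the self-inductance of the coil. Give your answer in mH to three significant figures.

Self-inductance is defined by L = NΦ_B/I (flux linkage over current).
L = (1920)(1.440×10^-4 Wb)/(10.2 A) = 2.711×10^-2 H.

L ≈ 27.1 mH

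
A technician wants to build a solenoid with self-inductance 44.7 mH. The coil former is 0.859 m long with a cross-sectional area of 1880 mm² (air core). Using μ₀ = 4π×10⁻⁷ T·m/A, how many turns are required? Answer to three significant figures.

N ≈ 4030 turns

A = 1880 mm² = 1.880×10^-3 m².
From L = μ₀N²A/ℓ, N = √(Lℓ / (μ₀A)).
N = √[(4.470×10^-2)(0.859) / ((4π×10⁻⁷)×1.880×10^-3)] = √(1.625×10^7) ≈ 4031.5.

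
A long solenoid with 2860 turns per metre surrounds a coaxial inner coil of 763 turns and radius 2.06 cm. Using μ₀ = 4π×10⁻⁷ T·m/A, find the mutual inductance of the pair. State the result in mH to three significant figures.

M ≈ 3.66 mH

The outer solenoid produces a uniform field B₁ = μ₀n₁I₁ across the inner coil,
so the flux linkage is N₂Φ = N₂B₁A₂ = μ₀n₁N₂A₂·I₁, giving M = μ₀n₁N₂A₂.
A₂ = πr² = π(2.060×10^-2 m)² = 1.333×10^-3 m².
M = (4π×10⁻⁷)(2860)(763)(1.333×10^-3) = 3.656×10^-3 H.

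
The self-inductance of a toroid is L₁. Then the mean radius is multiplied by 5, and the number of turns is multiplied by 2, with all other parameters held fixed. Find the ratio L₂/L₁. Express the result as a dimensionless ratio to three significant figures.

L₂/L₁ = 0.800

For a toroid, L ∝ μᵣN²A/R.
L₂/L₁ = (5)^-1 × (2)^2 = 0.800.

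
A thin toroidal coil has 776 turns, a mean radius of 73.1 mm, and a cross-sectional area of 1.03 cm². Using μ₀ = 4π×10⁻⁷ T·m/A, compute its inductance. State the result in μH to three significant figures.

L ≈ 170 μH

For a thin toroid, L = μ₀N²A/(2πR).
L = (4π×10⁻⁷)(776)²(1.030×10^-4) / (2π×7.310×10^-2 m) = 1.697×10^-4 H.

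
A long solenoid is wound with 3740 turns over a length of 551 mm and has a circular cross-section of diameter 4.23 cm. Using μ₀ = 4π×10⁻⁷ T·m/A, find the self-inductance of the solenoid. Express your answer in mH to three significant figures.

A = π(d/2)² = π(2.115×10^-2 m)² = 1.405×10^-3 m².
For a long solenoid, L = μ₀N²A/ℓ.
L = (4π×10⁻⁷)(3740)²(1.405×10^-3)/(0.551 m) = 4.483×10^-2 H.

L ≈ 44.8 mH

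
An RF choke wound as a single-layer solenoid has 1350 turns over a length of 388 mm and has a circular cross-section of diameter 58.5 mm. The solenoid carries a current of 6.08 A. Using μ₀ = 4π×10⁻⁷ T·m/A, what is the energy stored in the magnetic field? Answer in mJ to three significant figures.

A = π(d/2)² = π(2.925×10^-2 m)² = 2.688×10^-3 m².
L = μ₀N²A/ℓ = (4π×10⁻⁷)(1350)²(2.688×10^-3)/(0.388) = 1.587×10^-2 H.
U = ½LI² = ½(1.587×10^-2)(6.08)² = 0.2932 J.

U ≈ 293 mJ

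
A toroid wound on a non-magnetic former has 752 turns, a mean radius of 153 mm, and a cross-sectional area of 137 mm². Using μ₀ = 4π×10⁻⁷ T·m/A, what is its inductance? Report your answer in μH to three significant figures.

For a thin toroid, L = μ₀N²A/(2πR).
L = (4π×10⁻⁷)(752)²(1.370×10^-4) / (2π×0.153 m) = 1.013×10^-4 H.

L ≈ 101 μH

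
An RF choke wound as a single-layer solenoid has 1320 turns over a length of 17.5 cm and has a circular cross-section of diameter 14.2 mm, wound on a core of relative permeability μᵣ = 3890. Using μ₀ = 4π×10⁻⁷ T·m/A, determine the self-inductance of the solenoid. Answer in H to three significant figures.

L ≈ 7.71 H

A = π(d/2)² = π(7.100×10^-3 m)² = 1.584×10^-4 m².
For a long solenoid, L = μ₀μᵣN²A/ℓ.
L = (4π×10⁻⁷)(3890)(1320)²(1.584×10^-4)/(0.175 m) = 7.708 H.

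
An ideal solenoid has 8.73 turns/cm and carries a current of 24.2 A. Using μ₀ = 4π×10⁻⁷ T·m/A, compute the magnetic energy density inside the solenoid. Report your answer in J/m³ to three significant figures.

B = μ₀nI = (4π×10⁻⁷)(873)(24.2) = 2.6548×10^-2 T.
u = B²/(2μ₀) = (2.6548×10^-2)²/(2×4π×10⁻⁷) = 280.4 J/m³.

u ≈ 280 J/m³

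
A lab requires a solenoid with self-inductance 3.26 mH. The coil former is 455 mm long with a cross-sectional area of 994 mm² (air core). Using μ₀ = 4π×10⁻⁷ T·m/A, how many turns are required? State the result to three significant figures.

A = 994 mm² = 9.940×10^-4 m².
From L = μ₀N²A/ℓ, N = √(Lℓ / (μ₀A)).
N = √[(3.260×10^-3)(0.455) / ((4π×10⁻⁷)×9.940×10^-4)] = √(1.187×10^6) ≈ 1089.7.

N ≈ 1090 turns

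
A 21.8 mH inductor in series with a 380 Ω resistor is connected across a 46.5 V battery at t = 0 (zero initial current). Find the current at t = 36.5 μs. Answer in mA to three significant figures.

I ≈ 57.6 mA

τ = L/R = 2.180×10^-2/380 = 5.737×10^-5 s; final current I_∞ = ε/R = 46.5/380 = 0.1224 A.
I(t) = I_∞(1 − e^(−t/τ)) with t/τ = 0.636.
I = (0.1224)(1 − e^(−0.636)) = 5.760×10^-2 A.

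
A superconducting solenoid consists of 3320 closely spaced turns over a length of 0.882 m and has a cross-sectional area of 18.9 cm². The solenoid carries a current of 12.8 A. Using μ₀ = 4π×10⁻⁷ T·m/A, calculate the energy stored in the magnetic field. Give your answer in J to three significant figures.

A = 18.9 cm² = 1.890×10^-3 m².
L = μ₀N²A/ℓ = (4π×10⁻⁷)(3320)²(1.890×10^-3)/(0.882) = 2.968×10^-2 H.
U = ½LI² = ½(2.968×10^-2)(12.8)² = 2.431 J.

U ≈ 2.43 J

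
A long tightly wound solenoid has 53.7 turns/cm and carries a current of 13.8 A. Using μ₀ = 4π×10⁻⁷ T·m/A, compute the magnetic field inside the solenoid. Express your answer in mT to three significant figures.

B ≈ 93.1 mT

Inside a long solenoid, B = μ₀nI.
B = (4π×10⁻⁷)(5.370×10^3 m⁻¹)(13.8 A) = 9.312×10^-2 T.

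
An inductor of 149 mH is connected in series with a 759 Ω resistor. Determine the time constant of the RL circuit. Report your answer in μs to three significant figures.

τ ≈ 196 μs

τ = L/R = (0.149 H)/(759 Ω) = 1.963×10^-4 s.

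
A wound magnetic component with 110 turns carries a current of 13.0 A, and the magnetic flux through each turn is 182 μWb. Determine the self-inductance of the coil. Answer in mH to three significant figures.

Self-inductance is defined by L = NΦ_B/I (flux linkage over current).
L = (110)(1.820×10^-4 Wb)/(13.0 A) = 1.540×10^-3 H.

L ≈ 1.54 mH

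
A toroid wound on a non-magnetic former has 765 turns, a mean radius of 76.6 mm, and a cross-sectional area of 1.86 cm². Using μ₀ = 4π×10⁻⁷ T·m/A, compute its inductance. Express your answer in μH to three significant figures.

For a thin toroid, L = μ₀N²A/(2πR).
L = (4π×10⁻⁷)(765)²(1.860×10^-4) / (2π×7.660×10^-2 m) = 2.842×10^-4 H.

L ≈ 284 μH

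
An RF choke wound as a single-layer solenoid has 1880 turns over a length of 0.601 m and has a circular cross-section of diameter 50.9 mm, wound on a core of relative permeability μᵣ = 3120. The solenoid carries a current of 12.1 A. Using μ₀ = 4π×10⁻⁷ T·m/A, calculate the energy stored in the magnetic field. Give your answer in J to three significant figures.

A = π(d/2)² = π(2.545×10^-2 m)² = 2.0348×10^-3 m².
L = μ₀μᵣN²A/ℓ = (4π×10⁻⁷)(3120)(1880)²(2.0348×10^-3)/(0.601) = 46.92 H.
U = ½LI² = ½(46.92)(12.1)² = 3.4346×10^3 J.

U ≈ 3430 J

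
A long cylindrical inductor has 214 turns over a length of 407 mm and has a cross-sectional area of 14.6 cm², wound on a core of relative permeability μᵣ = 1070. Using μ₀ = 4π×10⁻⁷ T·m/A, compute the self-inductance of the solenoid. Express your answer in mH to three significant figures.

A = 14.6 cm² = 1.460×10^-3 m².
For a long solenoid, L = μ₀μᵣN²A/ℓ.
L = (4π×10⁻⁷)(1070)(214)²(1.460×10^-3)/(0.407 m) = 0.2209 H.

L ≈ 221 mH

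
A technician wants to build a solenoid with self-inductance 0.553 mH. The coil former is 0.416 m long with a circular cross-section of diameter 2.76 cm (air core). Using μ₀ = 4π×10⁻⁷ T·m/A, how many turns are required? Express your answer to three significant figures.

N ≈ 553 turns

A = π(d/2)² = π(1.380×10^-2 m)² = 5.983×10^-4 m².
From L = μ₀N²A/ℓ, N = √(Lℓ / (μ₀A)).
N = √[(5.530×10^-4)(0.416) / ((4π×10⁻⁷)×5.983×10^-4)] = √(3.060×10^5) ≈ 553.2.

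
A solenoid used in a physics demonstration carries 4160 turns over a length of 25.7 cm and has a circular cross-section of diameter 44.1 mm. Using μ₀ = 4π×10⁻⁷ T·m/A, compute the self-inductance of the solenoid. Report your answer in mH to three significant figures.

L ≈ 129 mH

A = π(d/2)² = π(2.205×10^-2 m)² = 1.527×10^-3 m².
For a long solenoid, L = μ₀N²A/ℓ.
L = (4π×10⁻⁷)(4160)²(1.527×10^-3)/(0.257 m) = 0.1292 H.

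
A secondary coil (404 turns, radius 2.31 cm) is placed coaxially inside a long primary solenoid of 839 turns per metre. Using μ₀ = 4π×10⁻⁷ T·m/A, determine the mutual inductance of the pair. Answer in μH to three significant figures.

The outer solenoid produces a uniform field B₁ = μ₀n₁I₁ across the inner coil,
so the flux linkage is N₂Φ = N₂B₁A₂ = μ₀n₁N₂A₂·I₁, giving M = μ₀n₁N₂A₂.
A₂ = πr² = π(2.310×10^-2 m)² = 1.676×10^-3 m².
M = (4π×10⁻⁷)(839)(404)(1.676×10^-3) = 7.140×10^-4 H.

M ≈ 714 μH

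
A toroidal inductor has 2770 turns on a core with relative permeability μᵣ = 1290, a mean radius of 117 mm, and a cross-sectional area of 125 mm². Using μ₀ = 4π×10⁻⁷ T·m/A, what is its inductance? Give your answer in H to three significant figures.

L ≈ 2.11 H

For a thin toroid, L = μ₀μᵣN²A/(2πR).
L = (4π×10⁻⁷)(1290)(2770)²(1.250×10^-4) / (2π×0.117 m) = 2.11497 H.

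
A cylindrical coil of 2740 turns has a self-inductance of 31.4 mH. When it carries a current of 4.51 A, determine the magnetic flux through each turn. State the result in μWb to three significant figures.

Φ_B ≈ 51.7 μWb

From L = NΦ_B/I, the flux per turn is Φ_B = LI/N.
Φ_B = (3.140×10^-2 H)(4.51 A)/2740 = 5.168×10^-5 Wb.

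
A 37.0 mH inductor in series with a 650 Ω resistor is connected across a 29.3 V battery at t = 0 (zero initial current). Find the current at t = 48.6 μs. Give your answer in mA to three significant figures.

I ≈ 25.9 mA

τ = L/R = 3.700×10^-2/650 = 5.692×10^-5 s; final current I_∞ = ε/R = 29.3/650 = 4.508×10^-2 A.
I(t) = I_∞(1 − e^(−t/τ)) with t/τ = 0.854.
I = (4.508×10^-2)(1 − e^(−0.854)) = 2.588×10^-2 A.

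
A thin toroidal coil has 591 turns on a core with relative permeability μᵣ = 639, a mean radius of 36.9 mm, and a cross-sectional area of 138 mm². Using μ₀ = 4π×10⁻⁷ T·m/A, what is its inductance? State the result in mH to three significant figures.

For a thin toroid, L = μ₀μᵣN²A/(2πR).
L = (4π×10⁻⁷)(639)(591)²(1.380×10^-4) / (2π×3.690×10^-2 m) = 0.1669 H.

L ≈ 167 mH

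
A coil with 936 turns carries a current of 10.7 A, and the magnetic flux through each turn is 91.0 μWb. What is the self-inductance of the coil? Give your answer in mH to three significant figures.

L ≈ 7.96 mH

Self-inductance is defined by L = NΦ_B/I (flux linkage over current).
L = (936)(9.100×10^-5 Wb)/(10.7 A) = 7.960×10^-3 H.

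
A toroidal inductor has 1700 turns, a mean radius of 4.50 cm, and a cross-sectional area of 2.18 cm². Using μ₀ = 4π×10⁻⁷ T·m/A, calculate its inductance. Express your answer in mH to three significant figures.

L ≈ 2.80 mH

For a thin toroid, L = μ₀N²A/(2πR).
L = (4π×10⁻⁷)(1700)²(2.180×10^-4) / (2π×4.500×10^-2 m) = 2.800×10^-3 H.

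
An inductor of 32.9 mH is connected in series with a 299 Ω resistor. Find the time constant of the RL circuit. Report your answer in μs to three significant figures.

τ = L/R = (3.290×10^-2 H)/(299 Ω) = 1.100×10^-4 s.

τ ≈ 110 μs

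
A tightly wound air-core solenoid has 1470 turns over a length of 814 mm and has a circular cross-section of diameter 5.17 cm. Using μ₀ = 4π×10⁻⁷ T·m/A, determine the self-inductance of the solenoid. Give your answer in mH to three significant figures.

L ≈ 7.00 mH

A = π(d/2)² = π(2.585×10^-2 m)² = 2.099×10^-3 m².
For a long solenoid, L = μ₀N²A/ℓ.
L = (4π×10⁻⁷)(1470)²(2.099×10^-3)/(0.814 m) = 7.003×10^-3 H.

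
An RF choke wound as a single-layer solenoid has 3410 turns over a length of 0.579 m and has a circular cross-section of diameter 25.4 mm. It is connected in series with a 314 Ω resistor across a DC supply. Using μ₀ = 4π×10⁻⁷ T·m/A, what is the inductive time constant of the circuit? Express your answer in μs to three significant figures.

τ ≈ 40.7 μs

A = π(d/2)² = π(1.270×10^-2 m)² = 5.067×10^-4 m².
L = μ₀N²A/ℓ = (4π×10⁻⁷)(3410)²(5.067×10^-4)/(0.579) = 1.279×10^-2 H.
τ = L/R = (1.279×10^-2)/(314) = 4.073×10^-5 s.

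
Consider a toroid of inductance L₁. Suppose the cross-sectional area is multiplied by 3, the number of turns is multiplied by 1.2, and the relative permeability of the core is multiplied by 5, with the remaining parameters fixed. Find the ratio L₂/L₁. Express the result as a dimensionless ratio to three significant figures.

For a toroid, L ∝ μᵣN²A/R.
L₂/L₁ = (3) × (1.2)^2 × (5) = 21.6.

L₂/L₁ = 21.6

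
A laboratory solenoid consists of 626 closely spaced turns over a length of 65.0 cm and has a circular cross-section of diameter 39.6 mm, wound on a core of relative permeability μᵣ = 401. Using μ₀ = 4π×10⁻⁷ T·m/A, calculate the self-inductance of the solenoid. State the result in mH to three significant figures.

L ≈ 374 mH

A = π(d/2)² = π(1.980×10^-2 m)² = 1.232×10^-3 m².
For a long solenoid, L = μ₀μᵣN²A/ℓ.
L = (4π×10⁻⁷)(401)(626)²(1.232×10^-3)/(0.65 m) = 0.3742 H.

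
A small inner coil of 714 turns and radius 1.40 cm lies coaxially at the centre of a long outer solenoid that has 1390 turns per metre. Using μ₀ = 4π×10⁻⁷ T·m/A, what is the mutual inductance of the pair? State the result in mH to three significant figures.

The outer solenoid produces a uniform field B₁ = μ₀n₁I₁ across the inner coil,
so the flux linkage is N₂Φ = N₂B₁A₂ = μ₀n₁N₂A₂·I₁, giving M = μ₀n₁N₂A₂.
A₂ = πr² = π(1.400×10^-2 m)² = 6.158×10^-4 m².
M = (4π×10⁻⁷)(1390)(714)(6.158×10^-4) = 7.679×10^-4 H.

M ≈ 0.768 mH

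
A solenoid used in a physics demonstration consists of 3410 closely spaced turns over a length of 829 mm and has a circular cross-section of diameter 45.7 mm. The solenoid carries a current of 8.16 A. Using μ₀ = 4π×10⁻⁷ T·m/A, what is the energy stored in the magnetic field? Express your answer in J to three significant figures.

A = π(d/2)² = π(2.285×10^-2 m)² = 1.640×10^-3 m².
L = μ₀N²A/ℓ = (4π×10⁻⁷)(3410)²(1.640×10^-3)/(0.829) = 2.891×10^-2 H.
U = ½LI² = ½(2.891×10^-2)(8.16)² = 0.9626 J.

U ≈ 0.963 J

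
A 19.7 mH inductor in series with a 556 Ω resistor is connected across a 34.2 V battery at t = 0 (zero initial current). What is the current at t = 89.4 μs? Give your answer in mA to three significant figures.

I ≈ 56.6 mA

τ = L/R = 1.970×10^-2/556 = 3.543×10^-5 s; final current I_∞ = ε/R = 34.2/556 = 6.151×10^-2 A.
I(t) = I_∞(1 − e^(−t/τ)) with t/τ = 2.523.
I = (6.151×10^-2)(1 − e^(−2.523)) = 5.658×10^-2 A.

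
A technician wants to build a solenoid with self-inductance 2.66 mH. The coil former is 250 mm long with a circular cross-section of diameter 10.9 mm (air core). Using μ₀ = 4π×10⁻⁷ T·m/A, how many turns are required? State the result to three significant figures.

N ≈ 2380 turns

A = π(d/2)² = π(5.450×10^-3 m)² = 9.331×10^-5 m².
From L = μ₀N²A/ℓ, N = √(Lℓ / (μ₀A)).
N = √[(2.660×10^-3)(0.25) / ((4π×10⁻⁷)×9.331×10^-5)] = √(5.671×10^6) ≈ 2381.4.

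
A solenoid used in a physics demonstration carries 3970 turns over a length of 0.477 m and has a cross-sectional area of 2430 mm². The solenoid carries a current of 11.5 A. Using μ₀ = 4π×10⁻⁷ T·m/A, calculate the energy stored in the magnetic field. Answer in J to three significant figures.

A = 2430 mm² = 2.430×10^-3 m².
L = μ₀N²A/ℓ = (4π×10⁻⁷)(3970)²(2.430×10^-3)/(0.477) = 0.1009 H.
U = ½LI² = ½(0.1009)(11.5)² = 6.672 J.

U ≈ 6.67 J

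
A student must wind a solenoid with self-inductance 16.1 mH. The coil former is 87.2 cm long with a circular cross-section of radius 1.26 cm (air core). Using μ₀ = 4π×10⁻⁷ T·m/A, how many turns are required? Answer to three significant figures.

A = πr² = π(1.260×10^-2 m)² = 4.988×10^-4 m².
From L = μ₀N²A/ℓ, N = √(Lℓ / (μ₀A)).
N = √[(1.610×10^-2)(0.872) / ((4π×10⁻⁷)×4.988×10^-4)] = √(2.240×10^7) ≈ 4732.8.

N ≈ 4730 turns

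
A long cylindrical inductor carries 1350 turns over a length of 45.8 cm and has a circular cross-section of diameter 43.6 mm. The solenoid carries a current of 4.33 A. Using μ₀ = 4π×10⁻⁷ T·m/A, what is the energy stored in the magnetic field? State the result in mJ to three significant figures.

U ≈ 70.0 mJ

A = π(d/2)² = π(2.180×10^-2 m)² = 1.493×10^-3 m².
L = μ₀N²A/ℓ = (4π×10⁻⁷)(1350)²(1.493×10^-3)/(0.458) = 7.466×10^-3 H.
U = ½LI² = ½(7.466×10^-3)(4.33)² = 6.999×10^-2 J.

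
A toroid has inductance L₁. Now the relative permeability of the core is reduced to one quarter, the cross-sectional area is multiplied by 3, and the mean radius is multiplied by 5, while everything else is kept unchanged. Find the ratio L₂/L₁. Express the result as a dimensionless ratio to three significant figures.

For a toroid, L ∝ μᵣN²A/R.
L₂/L₁ = (0.25) × (3) × (5)^-1 = 0.150.

L₂/L₁ = 0.150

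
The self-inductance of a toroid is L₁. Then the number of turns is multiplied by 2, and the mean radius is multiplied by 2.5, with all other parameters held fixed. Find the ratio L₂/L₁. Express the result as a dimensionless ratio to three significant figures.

L₂/L₁ = 1.60

For a toroid, L ∝ μᵣN²A/R.
L₂/L₁ = (2)^2 × (2.5)^-1 = 1.60.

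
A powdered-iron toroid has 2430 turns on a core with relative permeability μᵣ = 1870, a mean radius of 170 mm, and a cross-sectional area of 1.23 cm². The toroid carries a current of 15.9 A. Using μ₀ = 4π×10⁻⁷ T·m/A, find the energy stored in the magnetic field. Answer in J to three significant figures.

U ≈ 202 J

L = μ₀μᵣN²A/(2πR) = (4π×10⁻⁷)(1870)(2430)²(1.230×10^-4)/(2π×0.17) = 1.598 H.
U = ½LI² = ½(1.598)(15.9)² = 202 J.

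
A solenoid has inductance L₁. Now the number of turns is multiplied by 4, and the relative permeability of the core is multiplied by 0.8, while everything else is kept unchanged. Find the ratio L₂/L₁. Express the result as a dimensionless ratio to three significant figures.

For a solenoid, L ∝ μᵣN²A/ℓ.
L₂/L₁ = (4)^2 × (0.8) = 12.8.

L₂/L₁ = 12.8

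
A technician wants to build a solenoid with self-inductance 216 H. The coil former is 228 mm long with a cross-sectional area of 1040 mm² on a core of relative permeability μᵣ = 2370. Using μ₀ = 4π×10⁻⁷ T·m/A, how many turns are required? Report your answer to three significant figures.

N ≈ 3990 turns

A = 1040 mm² = 1.040×10^-3 m².
From L = μ₀μᵣN²A/ℓ, N = √(Lℓ / (μ₀μᵣA)).
N = √[(216)(0.228) / ((4π×10⁻⁷)(2370)×1.040×10^-3)] = √(1.590×10^7) ≈ 3987.5.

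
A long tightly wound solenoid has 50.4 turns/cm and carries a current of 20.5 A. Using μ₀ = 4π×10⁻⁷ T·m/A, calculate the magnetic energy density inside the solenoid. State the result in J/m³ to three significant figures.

B = μ₀nI = (4π×10⁻⁷)(5.040×10^3)(20.5) = 0.1298 T.
u = B²/(2μ₀) = (0.1298)²/(2×4π×10⁻⁷) = 6.707×10^3 J/m³.

u ≈ 6710 J/m³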